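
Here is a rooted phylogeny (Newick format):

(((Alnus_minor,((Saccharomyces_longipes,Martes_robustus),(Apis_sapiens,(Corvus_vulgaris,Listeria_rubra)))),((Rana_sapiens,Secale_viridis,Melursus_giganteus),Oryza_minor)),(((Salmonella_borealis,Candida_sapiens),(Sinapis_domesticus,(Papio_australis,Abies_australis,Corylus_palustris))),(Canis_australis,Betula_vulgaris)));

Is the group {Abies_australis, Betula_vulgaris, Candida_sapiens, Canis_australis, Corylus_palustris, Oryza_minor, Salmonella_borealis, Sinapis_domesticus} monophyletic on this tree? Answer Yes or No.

No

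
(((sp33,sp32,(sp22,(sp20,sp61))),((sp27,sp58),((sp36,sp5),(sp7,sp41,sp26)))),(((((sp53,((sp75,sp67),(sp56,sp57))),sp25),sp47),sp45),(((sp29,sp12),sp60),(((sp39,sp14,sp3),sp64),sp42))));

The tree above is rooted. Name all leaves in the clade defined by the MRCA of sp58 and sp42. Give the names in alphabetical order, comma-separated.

sp12, sp14, sp20, sp22, sp25, sp26, sp27, sp29, sp3, sp32, sp33, sp36, sp39, sp41, sp42, sp45, sp47, sp5, sp53, sp56, sp57, sp58, sp60, sp61, sp64, sp67, sp7, sp75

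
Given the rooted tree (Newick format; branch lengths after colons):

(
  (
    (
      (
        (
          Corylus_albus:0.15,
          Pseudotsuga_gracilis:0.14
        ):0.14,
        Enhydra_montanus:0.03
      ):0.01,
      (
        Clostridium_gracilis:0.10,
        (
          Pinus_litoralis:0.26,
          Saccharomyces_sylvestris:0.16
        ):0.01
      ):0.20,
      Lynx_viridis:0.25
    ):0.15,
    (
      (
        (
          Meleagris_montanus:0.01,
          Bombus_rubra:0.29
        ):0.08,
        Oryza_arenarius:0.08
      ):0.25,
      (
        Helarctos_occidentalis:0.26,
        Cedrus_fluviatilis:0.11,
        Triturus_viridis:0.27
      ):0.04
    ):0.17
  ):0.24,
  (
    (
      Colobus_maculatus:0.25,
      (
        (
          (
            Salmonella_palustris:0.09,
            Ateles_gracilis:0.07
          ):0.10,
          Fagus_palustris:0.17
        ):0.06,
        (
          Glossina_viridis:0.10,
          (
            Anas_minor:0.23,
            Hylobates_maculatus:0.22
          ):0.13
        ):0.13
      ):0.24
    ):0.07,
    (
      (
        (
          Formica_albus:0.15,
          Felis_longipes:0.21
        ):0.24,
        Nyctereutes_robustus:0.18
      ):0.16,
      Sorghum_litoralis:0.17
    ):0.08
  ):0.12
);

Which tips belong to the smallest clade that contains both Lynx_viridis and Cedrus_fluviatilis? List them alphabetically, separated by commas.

Bombus_rubra, Cedrus_fluviatilis, Clostridium_gracilis, Corylus_albus, Enhydra_montanus, Helarctos_occidentalis, Lynx_viridis, Meleagris_montanus, Oryza_arenarius, Pinus_litoralis, Pseudotsuga_gracilis, Saccharomyces_sylvestris, Triturus_viridis

Tracing Lynx_viridis: it sits inside (((Corylus_albus,Pseudotsuga_gracilis),Enhydra_montanus),(Clostridium_gracilis,(Pinus_litoralis,Saccharomyces_sylvestris)),Lynx_viridis).
Tracing Cedrus_fluviatilis: it sits inside (Helarctos_occidentalis,Cedrus_fluviatilis,Triturus_viridis).
The smallest clade enclosing both is ((((Corylus_albus,Pseudotsuga_gracilis),Enhydra_montanus),(Clostridium_gracilis,(Pinus_litoralis,Saccharomyces_sylvestris)),Lynx_viridis),(((Meleagris_montanus,Bombus_rubra),Oryza_arenarius),(Helarctos_occidentalis,Cedrus_fluviatilis,Triturus_viridis))); the answer is its 13 terminal taxa in alphabetical order.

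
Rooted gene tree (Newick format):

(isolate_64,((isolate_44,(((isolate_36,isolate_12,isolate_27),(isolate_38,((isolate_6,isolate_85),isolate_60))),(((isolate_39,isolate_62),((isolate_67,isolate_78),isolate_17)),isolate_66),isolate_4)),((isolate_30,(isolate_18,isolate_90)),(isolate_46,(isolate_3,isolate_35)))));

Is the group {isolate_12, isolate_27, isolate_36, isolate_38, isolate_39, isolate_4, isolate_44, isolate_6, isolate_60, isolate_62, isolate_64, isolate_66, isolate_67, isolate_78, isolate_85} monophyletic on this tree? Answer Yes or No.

The MRCA of the listed taxa is the root, so the smallest clade containing them is the whole tree.
That clade also contains isolate_17, isolate_18, isolate_3, isolate_30, isolate_35, isolate_46, isolate_90, which are not in the proposed group, so the group is not monophyletic.

No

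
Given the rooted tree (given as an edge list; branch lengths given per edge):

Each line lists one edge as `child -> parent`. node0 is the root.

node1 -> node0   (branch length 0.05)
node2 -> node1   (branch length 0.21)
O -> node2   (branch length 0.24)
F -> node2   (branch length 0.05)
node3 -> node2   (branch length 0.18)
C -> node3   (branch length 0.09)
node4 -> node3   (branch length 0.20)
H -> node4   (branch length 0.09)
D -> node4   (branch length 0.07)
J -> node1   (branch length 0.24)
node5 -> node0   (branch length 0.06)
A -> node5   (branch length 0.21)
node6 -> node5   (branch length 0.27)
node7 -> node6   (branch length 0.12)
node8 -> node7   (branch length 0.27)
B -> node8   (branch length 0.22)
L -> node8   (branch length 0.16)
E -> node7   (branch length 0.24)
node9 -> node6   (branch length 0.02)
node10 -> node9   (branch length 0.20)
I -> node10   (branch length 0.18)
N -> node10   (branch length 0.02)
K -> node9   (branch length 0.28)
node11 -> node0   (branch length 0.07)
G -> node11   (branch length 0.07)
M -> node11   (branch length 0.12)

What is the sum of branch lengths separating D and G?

0.85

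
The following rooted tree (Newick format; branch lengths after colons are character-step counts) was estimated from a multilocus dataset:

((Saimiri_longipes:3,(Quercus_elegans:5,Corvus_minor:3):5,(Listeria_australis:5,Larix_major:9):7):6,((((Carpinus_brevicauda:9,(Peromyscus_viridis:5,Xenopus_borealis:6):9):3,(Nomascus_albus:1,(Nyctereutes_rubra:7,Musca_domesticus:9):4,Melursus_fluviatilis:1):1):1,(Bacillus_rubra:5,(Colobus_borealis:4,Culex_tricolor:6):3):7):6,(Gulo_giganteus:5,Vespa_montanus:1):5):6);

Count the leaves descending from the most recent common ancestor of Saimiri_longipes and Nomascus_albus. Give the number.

17

The MRCA of Saimiri_longipes and Nomascus_albus is the root, so the clade is the entire tree.
That clade contains 17 terminal taxa: Bacillus_rubra, Carpinus_brevicauda, Colobus_borealis, Corvus_minor, Culex_tricolor, Gulo_giganteus, Larix_major, Listeria_australis, Melursus_fluviatilis, Musca_domesticus, Nomascus_albus, Nyctereutes_rubra, Peromyscus_viridis, Quercus_elegans, Saimiri_longipes, Vespa_montanus, Xenopus_borealis.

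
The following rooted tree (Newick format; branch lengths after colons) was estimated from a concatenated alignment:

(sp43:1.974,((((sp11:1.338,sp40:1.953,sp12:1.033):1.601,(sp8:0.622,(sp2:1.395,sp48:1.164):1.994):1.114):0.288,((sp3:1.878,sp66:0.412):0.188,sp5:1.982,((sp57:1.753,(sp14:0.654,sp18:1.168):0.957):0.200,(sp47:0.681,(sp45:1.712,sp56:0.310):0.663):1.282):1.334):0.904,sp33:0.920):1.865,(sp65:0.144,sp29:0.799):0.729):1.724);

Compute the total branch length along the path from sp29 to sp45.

9.288

The path runs sp29 → … → MRCA → … → sp45; the MRCA is the node subtending ((((sp11,sp40,sp12),(sp8,(sp2,sp48))),((sp3,sp66),sp5,((sp57,(sp14,sp18)),(sp47,(sp45,sp56)))),sp33),(sp65,sp29)).
Branch lengths along that path: 0.799 + 0.729 + 1.865 + 0.904 + 1.334 + 1.282 + 0.663 + 1.712 = 9.288.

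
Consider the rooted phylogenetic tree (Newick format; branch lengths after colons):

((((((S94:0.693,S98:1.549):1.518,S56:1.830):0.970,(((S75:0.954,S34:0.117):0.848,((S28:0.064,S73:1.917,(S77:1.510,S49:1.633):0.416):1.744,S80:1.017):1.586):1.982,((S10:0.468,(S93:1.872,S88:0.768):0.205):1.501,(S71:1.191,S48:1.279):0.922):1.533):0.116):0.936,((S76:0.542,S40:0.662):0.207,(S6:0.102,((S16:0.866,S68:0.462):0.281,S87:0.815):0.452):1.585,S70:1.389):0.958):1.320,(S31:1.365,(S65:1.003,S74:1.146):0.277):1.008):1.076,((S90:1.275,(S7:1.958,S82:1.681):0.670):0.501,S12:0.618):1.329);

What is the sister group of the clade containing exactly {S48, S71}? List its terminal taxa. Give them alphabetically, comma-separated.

The clade containing exactly {S48, S71} attaches to the tree at the node subtending ((S10,(S93,S88)),(S71,S48)).
The other lineage descending from that same node — the sister group — is (S10,(S93,S88)); its 3 tips in alphabetical order are the answer.

S10, S88, S93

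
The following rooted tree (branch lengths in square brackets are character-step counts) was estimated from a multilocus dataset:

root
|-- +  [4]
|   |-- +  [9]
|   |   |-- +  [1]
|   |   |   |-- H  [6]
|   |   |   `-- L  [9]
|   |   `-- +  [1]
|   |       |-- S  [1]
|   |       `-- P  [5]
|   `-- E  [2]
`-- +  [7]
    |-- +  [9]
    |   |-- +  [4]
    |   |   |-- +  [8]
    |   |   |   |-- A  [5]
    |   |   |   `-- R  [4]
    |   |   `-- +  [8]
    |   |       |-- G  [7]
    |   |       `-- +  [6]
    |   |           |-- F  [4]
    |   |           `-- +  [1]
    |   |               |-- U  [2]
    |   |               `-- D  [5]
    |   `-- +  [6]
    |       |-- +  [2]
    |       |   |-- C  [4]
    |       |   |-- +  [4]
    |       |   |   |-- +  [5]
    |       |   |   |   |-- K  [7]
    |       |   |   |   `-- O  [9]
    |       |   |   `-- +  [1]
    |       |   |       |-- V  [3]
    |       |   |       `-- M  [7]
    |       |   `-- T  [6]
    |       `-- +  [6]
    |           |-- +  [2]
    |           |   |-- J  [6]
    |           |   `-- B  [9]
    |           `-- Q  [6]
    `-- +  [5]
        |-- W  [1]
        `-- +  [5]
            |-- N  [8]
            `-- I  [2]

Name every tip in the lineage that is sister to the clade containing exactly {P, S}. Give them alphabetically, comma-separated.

H, L

The clade containing exactly {P, S} attaches to the tree at the node subtending ((H,L),(S,P)).
The other lineage descending from that same node — the sister group — is (H,L); its 2 tips in alphabetical order are the answer.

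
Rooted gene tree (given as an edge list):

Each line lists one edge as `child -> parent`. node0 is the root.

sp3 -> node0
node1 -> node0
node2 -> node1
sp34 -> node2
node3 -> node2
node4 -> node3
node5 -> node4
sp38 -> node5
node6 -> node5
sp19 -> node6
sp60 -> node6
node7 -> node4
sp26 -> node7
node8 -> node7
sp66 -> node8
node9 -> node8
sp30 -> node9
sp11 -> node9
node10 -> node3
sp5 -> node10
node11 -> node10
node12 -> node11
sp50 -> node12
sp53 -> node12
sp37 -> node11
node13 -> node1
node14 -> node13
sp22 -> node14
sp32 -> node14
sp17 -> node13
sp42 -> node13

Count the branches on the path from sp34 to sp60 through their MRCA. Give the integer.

The MRCA of sp34 and sp60 is the node subtending (sp34,(((sp38,(sp19,sp60)),(sp26,(sp66,(sp30,sp11)))),(sp5,((sp50,sp53),sp37)))).
From sp34 up to that node: 1 branch. From sp60 up to the same node: 5 branches. Total: 1 + 5 = 6.

6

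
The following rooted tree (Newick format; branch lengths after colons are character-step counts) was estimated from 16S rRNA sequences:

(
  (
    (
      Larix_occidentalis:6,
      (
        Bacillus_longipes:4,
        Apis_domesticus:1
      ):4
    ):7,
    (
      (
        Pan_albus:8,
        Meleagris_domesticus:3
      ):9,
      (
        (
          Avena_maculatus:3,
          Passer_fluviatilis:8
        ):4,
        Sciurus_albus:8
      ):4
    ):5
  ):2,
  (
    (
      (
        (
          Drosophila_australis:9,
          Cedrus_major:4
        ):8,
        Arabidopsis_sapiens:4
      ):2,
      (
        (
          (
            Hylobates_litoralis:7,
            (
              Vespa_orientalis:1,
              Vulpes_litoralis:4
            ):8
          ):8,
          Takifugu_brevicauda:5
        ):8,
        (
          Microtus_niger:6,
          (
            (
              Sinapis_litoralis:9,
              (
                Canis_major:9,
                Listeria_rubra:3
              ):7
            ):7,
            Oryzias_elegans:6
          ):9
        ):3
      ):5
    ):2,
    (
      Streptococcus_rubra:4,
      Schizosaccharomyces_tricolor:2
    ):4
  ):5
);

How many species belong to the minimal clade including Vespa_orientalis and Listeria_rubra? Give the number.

The MRCA of Vespa_orientalis and Listeria_rubra is the node subtending (((Hylobates_litoralis,(Vespa_orientalis,Vulpes_litoralis)),Takifugu_brevicauda),(Microtus_niger,((Sinapis_litoralis,(Canis_major,Listeria_rubra)),Oryzias_elegans))).
That clade contains 9 terminal taxa: Canis_major, Hylobates_litoralis, Listeria_rubra, Microtus_niger, Oryzias_elegans, Sinapis_litoralis, Takifugu_brevicauda, Vespa_orientalis, Vulpes_litoralis.

9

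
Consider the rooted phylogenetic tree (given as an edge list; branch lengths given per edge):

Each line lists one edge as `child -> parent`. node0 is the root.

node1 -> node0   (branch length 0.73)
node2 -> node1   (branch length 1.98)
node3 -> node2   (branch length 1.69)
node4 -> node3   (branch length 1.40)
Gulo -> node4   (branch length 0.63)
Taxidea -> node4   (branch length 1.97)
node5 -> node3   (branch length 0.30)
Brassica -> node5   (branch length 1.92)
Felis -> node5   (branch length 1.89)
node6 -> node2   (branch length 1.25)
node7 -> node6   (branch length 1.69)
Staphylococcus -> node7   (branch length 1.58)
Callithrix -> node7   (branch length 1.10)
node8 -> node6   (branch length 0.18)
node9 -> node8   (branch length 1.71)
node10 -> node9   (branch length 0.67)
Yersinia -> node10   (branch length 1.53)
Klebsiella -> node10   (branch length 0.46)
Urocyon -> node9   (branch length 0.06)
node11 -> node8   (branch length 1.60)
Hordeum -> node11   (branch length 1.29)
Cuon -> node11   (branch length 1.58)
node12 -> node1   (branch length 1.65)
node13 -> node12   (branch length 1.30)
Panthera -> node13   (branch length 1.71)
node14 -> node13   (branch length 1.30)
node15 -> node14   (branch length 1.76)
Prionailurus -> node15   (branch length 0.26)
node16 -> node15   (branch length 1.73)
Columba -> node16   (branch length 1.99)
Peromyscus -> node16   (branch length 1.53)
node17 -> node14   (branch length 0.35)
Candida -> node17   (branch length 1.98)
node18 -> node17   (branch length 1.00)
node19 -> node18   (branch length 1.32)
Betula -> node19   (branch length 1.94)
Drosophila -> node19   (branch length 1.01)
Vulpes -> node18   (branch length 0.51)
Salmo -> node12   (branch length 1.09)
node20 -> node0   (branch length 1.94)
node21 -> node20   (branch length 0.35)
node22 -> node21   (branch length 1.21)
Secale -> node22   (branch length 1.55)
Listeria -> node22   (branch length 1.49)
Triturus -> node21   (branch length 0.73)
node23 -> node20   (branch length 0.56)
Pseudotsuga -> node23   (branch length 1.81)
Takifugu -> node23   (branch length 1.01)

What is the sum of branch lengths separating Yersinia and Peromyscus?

The path runs Yersinia → … → MRCA → … → Peromyscus; the MRCA is the node subtending ((((Gulo,Taxidea),(Brassica,Felis)),((Staphylococcus,Callithrix),(((Yersinia,Klebsiella),Urocyon),(Hordeum,Cuon)))),((Panthera,((Prionailurus,(Columba,Peromyscus)),(Candida,((Betula,Drosophila),Vulpes)))),Salmo)).
Branch lengths along that path: 1.53 + 0.67 + 1.71 + 0.18 + 1.25 + 1.98 + 1.65 + 1.30 + 1.30 + 1.76 + 1.73 + 1.53 = 16.59.

16.59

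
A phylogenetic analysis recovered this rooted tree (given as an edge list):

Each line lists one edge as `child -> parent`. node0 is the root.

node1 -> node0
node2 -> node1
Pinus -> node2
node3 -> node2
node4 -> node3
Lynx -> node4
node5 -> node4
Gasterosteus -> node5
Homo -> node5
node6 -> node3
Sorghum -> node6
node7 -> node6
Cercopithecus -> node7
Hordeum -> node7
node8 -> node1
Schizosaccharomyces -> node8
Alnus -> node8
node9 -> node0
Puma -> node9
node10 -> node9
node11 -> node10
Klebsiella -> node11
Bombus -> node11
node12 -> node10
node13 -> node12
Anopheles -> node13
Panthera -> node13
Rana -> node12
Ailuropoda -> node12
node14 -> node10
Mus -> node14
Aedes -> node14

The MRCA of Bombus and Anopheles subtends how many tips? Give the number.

8

The MRCA of Bombus and Anopheles is the node subtending ((Klebsiella,Bombus),((Anopheles,Panthera),Rana,Ailuropoda),(Mus,Aedes)).
That clade contains 8 terminal taxa: Aedes, Ailuropoda, Anopheles, Bombus, Klebsiella, Mus, Panthera, Rana.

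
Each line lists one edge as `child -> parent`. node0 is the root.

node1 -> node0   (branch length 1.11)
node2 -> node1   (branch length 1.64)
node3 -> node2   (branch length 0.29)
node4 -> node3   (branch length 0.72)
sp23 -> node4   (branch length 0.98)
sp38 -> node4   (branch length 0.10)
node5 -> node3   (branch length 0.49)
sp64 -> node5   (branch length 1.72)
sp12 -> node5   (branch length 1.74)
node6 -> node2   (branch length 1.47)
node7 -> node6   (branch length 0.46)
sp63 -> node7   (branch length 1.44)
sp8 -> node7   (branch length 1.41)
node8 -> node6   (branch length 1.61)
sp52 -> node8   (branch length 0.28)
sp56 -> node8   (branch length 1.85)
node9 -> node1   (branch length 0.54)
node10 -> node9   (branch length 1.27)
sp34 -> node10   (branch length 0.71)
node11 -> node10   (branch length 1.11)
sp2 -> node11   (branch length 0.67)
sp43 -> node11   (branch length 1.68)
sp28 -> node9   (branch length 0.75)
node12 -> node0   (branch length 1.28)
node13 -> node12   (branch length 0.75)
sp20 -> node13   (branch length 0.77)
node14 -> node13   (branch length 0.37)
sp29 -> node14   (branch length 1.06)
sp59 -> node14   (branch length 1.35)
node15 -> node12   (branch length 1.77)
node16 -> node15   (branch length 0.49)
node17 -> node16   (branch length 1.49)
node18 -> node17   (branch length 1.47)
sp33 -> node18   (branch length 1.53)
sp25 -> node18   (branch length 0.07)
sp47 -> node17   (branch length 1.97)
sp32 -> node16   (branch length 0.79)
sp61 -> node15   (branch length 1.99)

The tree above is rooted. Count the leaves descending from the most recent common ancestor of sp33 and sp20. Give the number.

8

The MRCA of sp33 and sp20 is the node subtending ((sp20,(sp29,sp59)),((((sp33,sp25),sp47),sp32),sp61)).
That clade contains 8 terminal taxa: sp20, sp25, sp29, sp32, sp33, sp47, sp59, sp61.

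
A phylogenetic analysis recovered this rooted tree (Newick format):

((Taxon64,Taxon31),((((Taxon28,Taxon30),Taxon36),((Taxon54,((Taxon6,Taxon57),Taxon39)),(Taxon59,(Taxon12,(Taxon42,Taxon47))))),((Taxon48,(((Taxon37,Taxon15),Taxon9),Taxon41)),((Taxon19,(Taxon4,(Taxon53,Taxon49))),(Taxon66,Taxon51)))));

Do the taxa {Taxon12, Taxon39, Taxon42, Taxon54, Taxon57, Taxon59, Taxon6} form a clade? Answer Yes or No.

No

The MRCA of the listed taxa subtends ((Taxon54,((Taxon6,Taxon57),Taxon39)),(Taxon59,(Taxon12,(Taxon42,Taxon47)))).
That clade also contains Taxon47, which is not in the proposed group, so the group is not monophyletic.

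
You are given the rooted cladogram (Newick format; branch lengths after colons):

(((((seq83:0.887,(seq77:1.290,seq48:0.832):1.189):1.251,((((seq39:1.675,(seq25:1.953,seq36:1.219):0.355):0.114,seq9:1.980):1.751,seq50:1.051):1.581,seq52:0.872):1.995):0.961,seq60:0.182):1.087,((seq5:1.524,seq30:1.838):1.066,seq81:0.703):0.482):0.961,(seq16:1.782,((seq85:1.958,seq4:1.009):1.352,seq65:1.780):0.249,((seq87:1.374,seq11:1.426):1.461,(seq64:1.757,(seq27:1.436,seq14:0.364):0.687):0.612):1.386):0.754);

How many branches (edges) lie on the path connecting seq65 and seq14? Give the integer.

The MRCA of seq65 and seq14 is the node subtending (seq16,((seq85,seq4),seq65),((seq87,seq11),(seq64,(seq27,seq14)))).
From seq65 up to that node: 2 branches. From seq14 up to the same node: 4 branches. Total: 2 + 4 = 6.

6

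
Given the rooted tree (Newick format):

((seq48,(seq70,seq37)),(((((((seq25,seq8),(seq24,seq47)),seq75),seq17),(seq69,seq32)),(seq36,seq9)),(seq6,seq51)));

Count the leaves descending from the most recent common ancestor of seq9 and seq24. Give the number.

10

The MRCA of seq9 and seq24 is the node subtending ((((((seq25,seq8),(seq24,seq47)),seq75),seq17),(seq69,seq32)),(seq36,seq9)).
That clade contains 10 terminal taxa: seq17, seq24, seq25, seq32, seq36, seq47, seq69, seq75, seq8, seq9.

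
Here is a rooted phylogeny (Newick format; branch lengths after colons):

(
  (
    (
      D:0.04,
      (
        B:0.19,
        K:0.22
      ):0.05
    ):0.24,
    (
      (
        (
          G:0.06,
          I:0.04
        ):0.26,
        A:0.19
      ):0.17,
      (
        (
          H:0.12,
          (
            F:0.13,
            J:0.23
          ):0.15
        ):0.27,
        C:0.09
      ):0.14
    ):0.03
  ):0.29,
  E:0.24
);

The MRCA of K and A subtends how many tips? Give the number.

The MRCA of K and A is the node subtending ((D,(B,K)),(((G,I),A),((H,(F,J)),C))).
That clade contains 10 terminal taxa: A, B, C, D, F, G, H, I, J, K.

10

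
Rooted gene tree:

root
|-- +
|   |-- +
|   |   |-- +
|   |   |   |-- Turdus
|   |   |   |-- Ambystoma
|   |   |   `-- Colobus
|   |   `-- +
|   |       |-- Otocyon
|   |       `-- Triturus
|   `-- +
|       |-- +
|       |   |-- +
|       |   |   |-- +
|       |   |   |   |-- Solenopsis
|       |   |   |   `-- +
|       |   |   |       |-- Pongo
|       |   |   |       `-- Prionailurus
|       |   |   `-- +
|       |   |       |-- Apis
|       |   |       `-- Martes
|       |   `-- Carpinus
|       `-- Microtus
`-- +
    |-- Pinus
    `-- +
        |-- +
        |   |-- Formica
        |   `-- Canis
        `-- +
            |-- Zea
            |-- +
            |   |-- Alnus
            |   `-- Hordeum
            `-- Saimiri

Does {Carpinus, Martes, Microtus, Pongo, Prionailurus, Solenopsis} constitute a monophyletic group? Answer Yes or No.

The MRCA of the listed taxa subtends ((((Solenopsis,(Pongo,Prionailurus)),(Apis,Martes)),Carpinus),Microtus).
That clade also contains Apis, which is not in the proposed group, so the group is not monophyletic.

No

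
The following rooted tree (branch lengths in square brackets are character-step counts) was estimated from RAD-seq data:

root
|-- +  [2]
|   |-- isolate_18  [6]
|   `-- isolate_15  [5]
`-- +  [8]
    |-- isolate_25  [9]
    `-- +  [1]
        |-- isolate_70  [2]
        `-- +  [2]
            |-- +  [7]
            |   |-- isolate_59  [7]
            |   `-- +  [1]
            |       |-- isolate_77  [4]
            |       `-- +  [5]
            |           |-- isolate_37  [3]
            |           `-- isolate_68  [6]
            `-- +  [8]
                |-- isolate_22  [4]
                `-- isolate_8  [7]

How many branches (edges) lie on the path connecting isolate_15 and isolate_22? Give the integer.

7

The MRCA of isolate_15 and isolate_22 is the root of the tree.
From isolate_15 up to that node: 2 branches. From isolate_22 up to the same node: 5 branches. Total: 2 + 5 = 7.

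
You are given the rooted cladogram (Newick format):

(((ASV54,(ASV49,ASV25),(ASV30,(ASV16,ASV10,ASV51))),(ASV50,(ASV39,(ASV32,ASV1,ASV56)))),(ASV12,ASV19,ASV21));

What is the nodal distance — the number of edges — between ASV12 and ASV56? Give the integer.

The MRCA of ASV12 and ASV56 is the root of the tree.
From ASV12 up to that node: 2 branches. From ASV56 up to the same node: 5 branches. Total: 2 + 5 = 7.

7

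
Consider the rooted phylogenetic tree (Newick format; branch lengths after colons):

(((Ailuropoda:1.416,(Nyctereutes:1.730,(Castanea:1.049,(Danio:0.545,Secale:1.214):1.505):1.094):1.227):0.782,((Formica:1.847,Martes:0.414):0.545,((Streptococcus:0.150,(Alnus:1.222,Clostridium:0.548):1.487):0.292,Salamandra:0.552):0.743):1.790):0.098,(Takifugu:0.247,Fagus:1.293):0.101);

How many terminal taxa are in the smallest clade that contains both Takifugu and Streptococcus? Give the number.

The MRCA of Takifugu and Streptococcus is the root, so the clade is the entire tree.
That clade contains 13 terminal taxa: Ailuropoda, Alnus, Castanea, Clostridium, Danio, Fagus, Formica, Martes, Nyctereutes, Salamandra, Secale, Streptococcus, Takifugu.

13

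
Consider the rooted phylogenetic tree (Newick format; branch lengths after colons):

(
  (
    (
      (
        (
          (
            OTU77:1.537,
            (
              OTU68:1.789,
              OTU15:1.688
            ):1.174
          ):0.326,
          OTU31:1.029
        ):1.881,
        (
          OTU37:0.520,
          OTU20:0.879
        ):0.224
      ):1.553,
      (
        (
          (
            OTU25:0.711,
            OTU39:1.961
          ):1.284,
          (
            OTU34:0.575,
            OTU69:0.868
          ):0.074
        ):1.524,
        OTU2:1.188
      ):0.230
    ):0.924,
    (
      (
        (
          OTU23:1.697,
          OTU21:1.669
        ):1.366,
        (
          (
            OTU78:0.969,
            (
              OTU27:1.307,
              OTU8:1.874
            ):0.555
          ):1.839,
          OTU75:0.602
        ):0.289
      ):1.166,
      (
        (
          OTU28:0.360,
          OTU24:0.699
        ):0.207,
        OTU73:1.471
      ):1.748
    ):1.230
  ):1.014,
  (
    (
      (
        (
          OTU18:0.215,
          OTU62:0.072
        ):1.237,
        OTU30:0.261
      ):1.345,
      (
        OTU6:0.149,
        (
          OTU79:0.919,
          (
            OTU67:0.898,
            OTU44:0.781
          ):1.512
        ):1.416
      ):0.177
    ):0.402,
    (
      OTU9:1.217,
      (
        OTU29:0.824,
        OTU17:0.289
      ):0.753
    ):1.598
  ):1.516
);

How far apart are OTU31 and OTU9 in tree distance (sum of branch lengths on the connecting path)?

The path runs OTU31 → … → MRCA → … → OTU9; the MRCA is the root of the tree.
Branch lengths along that path: 1.029 + 1.881 + 1.553 + 0.924 + 1.014 + 1.516 + 1.598 + 1.217 = 10.732.

10.732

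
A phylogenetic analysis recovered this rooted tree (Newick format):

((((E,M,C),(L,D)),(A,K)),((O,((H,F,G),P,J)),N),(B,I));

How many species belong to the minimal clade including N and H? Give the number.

7

The MRCA of N and H is the node subtending ((O,((H,F,G),P,J)),N).
That clade contains 7 terminal taxa: F, G, H, J, N, O, P.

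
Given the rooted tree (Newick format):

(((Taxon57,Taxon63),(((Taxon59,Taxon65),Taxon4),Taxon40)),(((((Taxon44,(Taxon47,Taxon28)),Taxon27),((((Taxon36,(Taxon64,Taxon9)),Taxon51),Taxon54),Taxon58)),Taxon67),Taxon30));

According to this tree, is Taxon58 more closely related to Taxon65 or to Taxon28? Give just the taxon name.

The MRCA of Taxon58 and Taxon28 subtends (((Taxon44,(Taxon47,Taxon28)),Taxon27),((((Taxon36,(Taxon64,Taxon9)),Taxon51),Taxon54),Taxon58)) (10 taxa).
The MRCA of Taxon58 and Taxon65 is the root, subtending the entire tree (18 taxa).
The first is nested inside the second, so Taxon58 shares a more recent common ancestor with Taxon28.

Taxon28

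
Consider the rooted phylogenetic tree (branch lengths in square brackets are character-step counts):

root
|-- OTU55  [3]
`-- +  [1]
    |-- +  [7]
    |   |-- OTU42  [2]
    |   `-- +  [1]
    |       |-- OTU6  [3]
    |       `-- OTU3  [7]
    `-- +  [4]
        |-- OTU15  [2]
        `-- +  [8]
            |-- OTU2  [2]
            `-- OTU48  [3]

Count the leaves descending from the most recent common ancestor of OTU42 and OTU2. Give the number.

6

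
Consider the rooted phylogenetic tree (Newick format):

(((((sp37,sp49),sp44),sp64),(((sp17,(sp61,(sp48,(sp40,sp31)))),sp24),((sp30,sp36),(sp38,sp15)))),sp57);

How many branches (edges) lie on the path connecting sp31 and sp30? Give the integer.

The MRCA of sp31 and sp30 is the node subtending (((sp17,(sp61,(sp48,(sp40,sp31)))),sp24),((sp30,sp36),(sp38,sp15))).
From sp31 up to that node: 6 branches. From sp30 up to the same node: 3 branches. Total: 6 + 3 = 9.

9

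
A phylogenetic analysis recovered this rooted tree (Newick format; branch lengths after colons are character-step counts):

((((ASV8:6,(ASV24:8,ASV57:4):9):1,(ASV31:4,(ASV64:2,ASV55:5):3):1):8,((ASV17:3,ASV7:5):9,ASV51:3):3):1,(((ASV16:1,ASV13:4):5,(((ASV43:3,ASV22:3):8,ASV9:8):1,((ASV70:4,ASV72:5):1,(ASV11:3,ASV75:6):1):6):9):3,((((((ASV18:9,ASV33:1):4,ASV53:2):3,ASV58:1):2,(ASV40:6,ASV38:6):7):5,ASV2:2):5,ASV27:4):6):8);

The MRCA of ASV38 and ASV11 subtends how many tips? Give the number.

17

The MRCA of ASV38 and ASV11 is the node subtending (((ASV16,ASV13),(((ASV43,ASV22),ASV9),((ASV70,ASV72),(ASV11,ASV75)))),((((((ASV18,ASV33),ASV53),ASV58),(ASV40,ASV38)),ASV2),ASV27)).
That clade contains 17 terminal taxa: ASV11, ASV13, ASV16, ASV18, ASV2, ASV22, ASV27, ASV33, ASV38, ASV40, ASV43, ASV53, ASV58, ASV70, ASV72, ASV75, ASV9.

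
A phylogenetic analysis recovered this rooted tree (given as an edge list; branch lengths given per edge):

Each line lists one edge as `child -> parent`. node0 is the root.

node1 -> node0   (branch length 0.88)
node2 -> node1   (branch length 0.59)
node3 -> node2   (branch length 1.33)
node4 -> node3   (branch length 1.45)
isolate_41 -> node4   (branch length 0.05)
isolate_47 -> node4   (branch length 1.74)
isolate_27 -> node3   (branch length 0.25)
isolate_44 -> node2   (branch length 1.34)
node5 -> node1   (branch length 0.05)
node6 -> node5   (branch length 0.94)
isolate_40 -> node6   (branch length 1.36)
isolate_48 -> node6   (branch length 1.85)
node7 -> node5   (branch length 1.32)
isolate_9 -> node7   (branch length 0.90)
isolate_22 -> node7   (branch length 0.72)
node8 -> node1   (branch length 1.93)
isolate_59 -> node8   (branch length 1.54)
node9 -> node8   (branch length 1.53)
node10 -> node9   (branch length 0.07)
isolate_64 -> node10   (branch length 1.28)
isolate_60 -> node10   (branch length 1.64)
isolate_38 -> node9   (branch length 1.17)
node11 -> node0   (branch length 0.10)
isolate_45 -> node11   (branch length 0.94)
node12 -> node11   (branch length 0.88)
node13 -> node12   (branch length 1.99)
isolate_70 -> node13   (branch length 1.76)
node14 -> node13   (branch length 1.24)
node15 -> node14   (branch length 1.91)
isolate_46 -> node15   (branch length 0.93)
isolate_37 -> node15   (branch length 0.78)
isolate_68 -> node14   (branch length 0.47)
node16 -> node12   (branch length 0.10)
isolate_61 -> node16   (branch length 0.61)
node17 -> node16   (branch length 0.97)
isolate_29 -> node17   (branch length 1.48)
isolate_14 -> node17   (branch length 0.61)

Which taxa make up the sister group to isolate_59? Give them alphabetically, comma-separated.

isolate_59 attaches to the tree at the node subtending (isolate_59,((isolate_64,isolate_60),isolate_38)).
The other lineage descending from that same node — the sister group — is ((isolate_64,isolate_60),isolate_38); its 3 tips in alphabetical order are the answer.

isolate_38, isolate_60, isolate_64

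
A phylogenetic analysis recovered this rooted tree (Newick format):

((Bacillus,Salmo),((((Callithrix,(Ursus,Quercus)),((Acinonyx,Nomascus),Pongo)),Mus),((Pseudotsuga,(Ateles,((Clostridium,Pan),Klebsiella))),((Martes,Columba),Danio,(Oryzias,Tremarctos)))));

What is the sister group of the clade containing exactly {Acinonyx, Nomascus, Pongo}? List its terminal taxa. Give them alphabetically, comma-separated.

Callithrix, Quercus, Ursus

The clade containing exactly {Acinonyx, Nomascus, Pongo} attaches to the tree at the node subtending ((Callithrix,(Ursus,Quercus)),((Acinonyx,Nomascus),Pongo)).
The other lineage descending from that same node — the sister group — is (Callithrix,(Ursus,Quercus)); its 3 tips in alphabetical order are the answer.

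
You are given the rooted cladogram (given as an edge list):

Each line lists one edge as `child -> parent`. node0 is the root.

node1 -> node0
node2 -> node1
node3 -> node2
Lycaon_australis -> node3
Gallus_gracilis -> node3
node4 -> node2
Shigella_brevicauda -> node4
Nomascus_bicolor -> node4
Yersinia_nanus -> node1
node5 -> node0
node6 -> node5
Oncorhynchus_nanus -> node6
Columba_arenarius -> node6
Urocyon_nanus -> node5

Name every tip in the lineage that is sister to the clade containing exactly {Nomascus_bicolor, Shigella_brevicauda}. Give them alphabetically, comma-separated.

The clade containing exactly {Nomascus_bicolor, Shigella_brevicauda} attaches to the tree at the node subtending ((Lycaon_australis,Gallus_gracilis),(Shigella_brevicauda,Nomascus_bicolor)).
The other lineage descending from that same node — the sister group — is (Lycaon_australis,Gallus_gracilis); its 2 tips in alphabetical order are the answer.

Gallus_gracilis, Lycaon_australis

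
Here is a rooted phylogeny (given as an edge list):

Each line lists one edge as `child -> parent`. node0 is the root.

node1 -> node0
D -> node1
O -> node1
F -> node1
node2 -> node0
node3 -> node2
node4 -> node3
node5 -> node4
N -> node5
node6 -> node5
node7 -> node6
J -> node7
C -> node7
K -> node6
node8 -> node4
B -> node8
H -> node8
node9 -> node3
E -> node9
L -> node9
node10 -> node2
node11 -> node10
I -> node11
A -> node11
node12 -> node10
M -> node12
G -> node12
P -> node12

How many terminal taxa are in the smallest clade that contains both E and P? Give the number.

13

The MRCA of E and P is the node subtending ((((N,((J,C),K)),(B,H)),(E,L)),((I,A),(M,G,P))).
That clade contains 13 terminal taxa: A, B, C, E, G, H, I, J, K, L, M, N, P.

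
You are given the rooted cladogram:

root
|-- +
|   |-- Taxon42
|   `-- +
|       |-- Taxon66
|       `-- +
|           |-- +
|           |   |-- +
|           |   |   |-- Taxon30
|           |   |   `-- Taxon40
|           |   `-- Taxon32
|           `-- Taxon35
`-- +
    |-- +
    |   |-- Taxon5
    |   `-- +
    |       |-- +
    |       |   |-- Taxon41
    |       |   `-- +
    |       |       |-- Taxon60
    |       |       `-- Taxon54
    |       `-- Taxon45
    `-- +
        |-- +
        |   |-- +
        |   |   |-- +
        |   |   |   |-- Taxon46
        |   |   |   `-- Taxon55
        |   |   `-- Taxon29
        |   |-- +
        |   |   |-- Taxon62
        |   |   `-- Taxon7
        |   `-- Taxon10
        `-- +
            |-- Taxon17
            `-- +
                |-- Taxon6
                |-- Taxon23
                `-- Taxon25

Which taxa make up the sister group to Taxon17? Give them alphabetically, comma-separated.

Taxon23, Taxon25, Taxon6

Taxon17 attaches to the tree at the node subtending (Taxon17,(Taxon6,Taxon23,Taxon25)).
The other lineage descending from that same node — the sister group — is (Taxon6,Taxon23,Taxon25); its 3 tips in alphabetical order are the answer.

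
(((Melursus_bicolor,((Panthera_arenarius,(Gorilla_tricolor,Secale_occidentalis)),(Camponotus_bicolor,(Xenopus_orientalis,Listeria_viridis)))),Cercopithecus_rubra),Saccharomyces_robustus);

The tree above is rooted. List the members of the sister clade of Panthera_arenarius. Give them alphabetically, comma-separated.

Gorilla_tricolor, Secale_occidentalis

Panthera_arenarius attaches to the tree at the node subtending (Panthera_arenarius,(Gorilla_tricolor,Secale_occidentalis)).
The other lineage descending from that same node — the sister group — is (Gorilla_tricolor,Secale_occidentalis); its 2 tips in alphabetical order are the answer.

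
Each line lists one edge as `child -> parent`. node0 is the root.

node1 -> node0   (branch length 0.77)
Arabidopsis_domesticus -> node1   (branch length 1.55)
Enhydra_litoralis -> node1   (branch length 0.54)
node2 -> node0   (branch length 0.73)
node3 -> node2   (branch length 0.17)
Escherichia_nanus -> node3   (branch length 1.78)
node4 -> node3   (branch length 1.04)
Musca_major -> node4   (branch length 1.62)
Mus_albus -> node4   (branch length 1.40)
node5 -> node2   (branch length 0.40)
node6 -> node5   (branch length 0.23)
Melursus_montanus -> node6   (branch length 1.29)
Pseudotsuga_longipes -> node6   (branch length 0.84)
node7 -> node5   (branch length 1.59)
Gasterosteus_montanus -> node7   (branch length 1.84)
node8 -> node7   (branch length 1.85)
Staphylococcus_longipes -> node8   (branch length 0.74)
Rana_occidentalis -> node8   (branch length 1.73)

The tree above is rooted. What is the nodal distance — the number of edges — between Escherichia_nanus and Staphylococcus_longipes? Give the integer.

The MRCA of Escherichia_nanus and Staphylococcus_longipes is the node subtending ((Escherichia_nanus,(Musca_major,Mus_albus)),((Melursus_montanus,Pseudotsuga_longipes),(Gasterosteus_montanus,(Staphylococcus_longipes,Rana_occidentalis)))).
From Escherichia_nanus up to that node: 2 branches. From Staphylococcus_longipes up to the same node: 4 branches. Total: 2 + 4 = 6.

6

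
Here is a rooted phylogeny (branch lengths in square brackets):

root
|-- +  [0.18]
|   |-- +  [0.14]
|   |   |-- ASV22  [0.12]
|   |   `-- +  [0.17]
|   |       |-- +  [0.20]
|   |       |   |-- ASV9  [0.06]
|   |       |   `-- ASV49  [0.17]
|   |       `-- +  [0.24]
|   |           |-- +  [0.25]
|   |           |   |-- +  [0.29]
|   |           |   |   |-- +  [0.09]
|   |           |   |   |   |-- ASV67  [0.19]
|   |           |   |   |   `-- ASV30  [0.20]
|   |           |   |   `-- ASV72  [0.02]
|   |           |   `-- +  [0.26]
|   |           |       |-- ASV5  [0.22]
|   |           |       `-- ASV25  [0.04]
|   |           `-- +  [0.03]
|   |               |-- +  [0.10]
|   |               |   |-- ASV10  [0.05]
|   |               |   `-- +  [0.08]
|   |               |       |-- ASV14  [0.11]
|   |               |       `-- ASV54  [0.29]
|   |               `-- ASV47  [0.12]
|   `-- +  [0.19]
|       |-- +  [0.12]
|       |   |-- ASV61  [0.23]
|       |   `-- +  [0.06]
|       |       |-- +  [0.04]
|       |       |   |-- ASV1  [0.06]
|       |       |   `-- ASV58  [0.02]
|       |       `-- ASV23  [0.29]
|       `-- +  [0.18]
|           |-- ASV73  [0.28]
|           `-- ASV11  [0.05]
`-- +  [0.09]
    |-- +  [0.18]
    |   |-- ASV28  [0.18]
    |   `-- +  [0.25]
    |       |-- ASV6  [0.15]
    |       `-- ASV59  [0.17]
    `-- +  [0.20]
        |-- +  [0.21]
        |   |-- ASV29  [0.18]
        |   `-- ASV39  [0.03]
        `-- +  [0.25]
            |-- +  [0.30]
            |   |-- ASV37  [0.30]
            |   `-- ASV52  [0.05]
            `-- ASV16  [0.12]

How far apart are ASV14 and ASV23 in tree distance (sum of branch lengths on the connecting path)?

1.53

The path runs ASV14 → … → MRCA → … → ASV23; the MRCA is the node subtending ((ASV22,((ASV9,ASV49),((((ASV67,ASV30),ASV72),(ASV5,ASV25)),((ASV10,(ASV14,ASV54)),ASV47)))),((ASV61,((ASV1,ASV58),ASV23)),(ASV73,ASV11))).
Branch lengths along that path: 0.11 + 0.08 + 0.10 + 0.03 + 0.24 + 0.17 + 0.14 + 0.19 + 0.12 + 0.06 + 0.29 = 1.53.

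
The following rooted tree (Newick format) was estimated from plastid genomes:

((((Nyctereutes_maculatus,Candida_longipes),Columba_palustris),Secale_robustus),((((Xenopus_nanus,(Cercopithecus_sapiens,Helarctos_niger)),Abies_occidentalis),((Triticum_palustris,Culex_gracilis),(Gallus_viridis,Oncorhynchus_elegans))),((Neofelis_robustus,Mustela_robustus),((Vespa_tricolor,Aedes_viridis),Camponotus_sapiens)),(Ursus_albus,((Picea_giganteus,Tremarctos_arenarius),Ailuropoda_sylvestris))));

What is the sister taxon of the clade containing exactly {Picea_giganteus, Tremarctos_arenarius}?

The clade containing exactly {Picea_giganteus, Tremarctos_arenarius} attaches to the tree at the node subtending ((Picea_giganteus,Tremarctos_arenarius),Ailuropoda_sylvestris).
The other lineage descending from that same node — the sister group — is the single tip Ailuropoda_sylvestris.

Ailuropoda_sylvestris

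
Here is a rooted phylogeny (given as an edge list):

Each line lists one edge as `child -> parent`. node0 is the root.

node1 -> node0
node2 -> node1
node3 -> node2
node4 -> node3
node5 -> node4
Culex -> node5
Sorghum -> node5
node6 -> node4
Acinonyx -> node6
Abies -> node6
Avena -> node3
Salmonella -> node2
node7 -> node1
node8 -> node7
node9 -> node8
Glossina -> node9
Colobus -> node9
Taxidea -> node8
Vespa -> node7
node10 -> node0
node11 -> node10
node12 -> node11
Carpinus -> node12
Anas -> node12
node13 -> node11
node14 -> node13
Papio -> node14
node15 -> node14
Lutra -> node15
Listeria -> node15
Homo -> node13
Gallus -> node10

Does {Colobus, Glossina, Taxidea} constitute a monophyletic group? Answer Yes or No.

Yes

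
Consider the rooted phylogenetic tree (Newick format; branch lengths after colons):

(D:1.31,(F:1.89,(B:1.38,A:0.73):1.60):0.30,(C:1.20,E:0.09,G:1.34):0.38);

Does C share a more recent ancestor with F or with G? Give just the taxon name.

The MRCA of C and G subtends (C,E,G) (3 taxa).
The MRCA of C and F is the root, subtending the entire tree (7 taxa).
The first is nested inside the second, so C shares a more recent common ancestor with G.

G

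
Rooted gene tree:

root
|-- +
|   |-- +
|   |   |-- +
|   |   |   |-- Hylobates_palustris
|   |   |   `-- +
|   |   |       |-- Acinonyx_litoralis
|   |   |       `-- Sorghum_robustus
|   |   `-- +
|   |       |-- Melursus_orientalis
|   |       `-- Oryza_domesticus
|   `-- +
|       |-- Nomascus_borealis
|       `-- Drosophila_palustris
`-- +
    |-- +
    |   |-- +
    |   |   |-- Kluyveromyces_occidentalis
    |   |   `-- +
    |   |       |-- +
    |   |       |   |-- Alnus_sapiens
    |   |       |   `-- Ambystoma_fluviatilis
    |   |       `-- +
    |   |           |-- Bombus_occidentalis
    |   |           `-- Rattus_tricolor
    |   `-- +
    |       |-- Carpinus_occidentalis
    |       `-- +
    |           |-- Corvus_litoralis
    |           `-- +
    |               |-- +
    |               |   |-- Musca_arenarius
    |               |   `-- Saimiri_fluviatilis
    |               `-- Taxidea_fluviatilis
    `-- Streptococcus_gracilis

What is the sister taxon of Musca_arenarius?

Saimiri_fluviatilis

Musca_arenarius attaches to the tree at the node subtending (Musca_arenarius,Saimiri_fluviatilis).
The other lineage descending from that same node — the sister group — is the single tip Saimiri_fluviatilis.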